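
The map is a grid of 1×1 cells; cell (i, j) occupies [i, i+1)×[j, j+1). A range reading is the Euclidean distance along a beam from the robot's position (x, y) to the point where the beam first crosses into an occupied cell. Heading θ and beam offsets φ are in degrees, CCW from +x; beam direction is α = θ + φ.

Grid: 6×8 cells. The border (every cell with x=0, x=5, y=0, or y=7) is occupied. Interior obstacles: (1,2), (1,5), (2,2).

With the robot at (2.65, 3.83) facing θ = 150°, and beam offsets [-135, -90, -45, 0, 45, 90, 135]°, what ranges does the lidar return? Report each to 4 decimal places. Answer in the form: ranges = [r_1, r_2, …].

ranges = [2.4329, 3.6604, 3.2818, 1.9053, 1.7082, 0.9584, 0.8593]

beam 1: φ=-135°, α=15°
  cosα=0.9659 sinα=0.2588 | (2,3) | tMaxX 0.3623 tMaxY 0.6568 | tΔX 1.0353 tΔY 3.8637
    t=0.3623 [x] (3,3)
    t=0.6568 [y] (3,4)
    t=1.3976 [x] (4,4)
    t=2.4329 [x] (5,4) — stop
  → r_1 = 2.4329
beam 2: φ=-90°, α=60°
  cosα=0.5000 sinα=0.8660 | (2,3) | tMaxX 0.7000 tMaxY 0.1963 | tΔX 2.0000 tΔY 1.1547
    t=0.1963 [y] (2,4)
    t=0.7000 [x] (3,4)
    t=1.3510 [y] (3,5)
    t=2.5057 [y] (3,6)
    t=2.7000 [x] (4,6)
    t=3.6604 [y] (4,7) — stop
  → r_2 = 3.6604
beam 3: φ=-45°, α=105°
  cosα=-0.2588 sinα=0.9659 | (2,3) | tMaxX 2.5114 tMaxY 0.1760 | tΔX 3.8637 tΔY 1.0353
    t=0.1760 [y] (2,4)
    t=1.2113 [y] (2,5)
    t=2.2465 [y] (2,6)
    t=2.5114 [x] (1,6)
    t=3.2818 [y] (1,7) — stop
  → r_3 = 3.2818
beam 4: φ=0°, α=150°
  cosα=-0.8660 sinα=0.5000 | (2,3) | tMaxX 0.7506 tMaxY 0.3400 | tΔX 1.1547 tΔY 2.0000
    t=0.3400 [y] (2,4)
    t=0.7506 [x] (1,4)
    t=1.9053 [x] (0,4) — stop
  → r_4 = 1.9053
beam 5: φ=45°, α=195°
  cosα=-0.9659 sinα=-0.2588 | (2,3) | tMaxX 0.6729 tMaxY 3.2069 | tΔX 1.0353 tΔY 3.8637
    t=0.6729 [x] (1,3)
    t=1.7082 [x] (0,3) — stop
  → r_5 = 1.7082
beam 6: φ=90°, α=240°
  cosα=-0.5000 sinα=-0.8660 | (2,3) | tMaxX 1.3000 tMaxY 0.9584 | tΔX 2.0000 tΔY 1.1547
    t=0.9584 [y] (2,2) — stop
  → r_6 = 0.9584
beam 7: φ=135°, α=285°
  cosα=0.2588 sinα=-0.9659 | (2,3) | tMaxX 1.3523 tMaxY 0.8593 | tΔX 3.8637 tΔY 1.0353
    t=0.8593 [y] (2,2) — stop
  → r_7 = 0.8593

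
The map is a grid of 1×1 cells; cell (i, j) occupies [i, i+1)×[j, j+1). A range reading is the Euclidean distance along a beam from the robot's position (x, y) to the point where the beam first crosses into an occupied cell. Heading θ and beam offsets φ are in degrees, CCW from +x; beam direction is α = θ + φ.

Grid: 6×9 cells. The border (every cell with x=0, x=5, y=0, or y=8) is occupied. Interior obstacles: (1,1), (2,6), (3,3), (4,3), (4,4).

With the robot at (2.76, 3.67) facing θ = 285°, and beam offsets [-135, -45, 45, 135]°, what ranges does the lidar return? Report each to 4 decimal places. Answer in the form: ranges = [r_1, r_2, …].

beam 1: φ=-135°, α=150°
  d=(-0.8660,0.5000)  start (2,3)  tX=0.8776 tY=0.6600  stride 1/|dx|=1.1547 1/|dy|=2.0000
    cross y-line → (2,4), t=0.6600
    cross x-line → (1,4), t=0.8776
    cross x-line → (0,4), t=2.0323 (wall)
  → r_1 = 2.0323
beam 2: φ=-45°, α=240°
  d=(-0.5000,-0.8660)  start (2,3)  tX=1.5200 tY=0.7736  stride 1/|dx|=2.0000 1/|dy|=1.1547
    cross y-line → (2,2), t=0.7736
    cross x-line → (1,2), t=1.5200
    cross y-line → (1,1), t=1.9283 (wall)
  → r_2 = 1.9283
beam 3: φ=45°, α=330°
  d=(0.8660,-0.5000)  start (2,3)  tX=0.2771 tY=1.3400  stride 1/|dx|=1.1547 1/|dy|=2.0000
    cross x-line → (3,3), t=0.2771 (wall)
  → r_3 = 0.2771
beam 4: φ=135°, α=60°
  d=(0.5000,0.8660)  start (2,3)  tX=0.4800 tY=0.3811  stride 1/|dx|=2.0000 1/|dy|=1.1547
    cross y-line → (2,4), t=0.3811
    cross x-line → (3,4), t=0.4800
    cross y-line → (3,5), t=1.5358
    cross x-line → (4,5), t=2.4800
    cross y-line → (4,6), t=2.6905
    cross y-line → (4,7), t=3.8452
    cross x-line → (5,7), t=4.4800 (wall)
  → r_4 = 4.4800

ranges = [2.0323, 1.9283, 0.2771, 4.4800]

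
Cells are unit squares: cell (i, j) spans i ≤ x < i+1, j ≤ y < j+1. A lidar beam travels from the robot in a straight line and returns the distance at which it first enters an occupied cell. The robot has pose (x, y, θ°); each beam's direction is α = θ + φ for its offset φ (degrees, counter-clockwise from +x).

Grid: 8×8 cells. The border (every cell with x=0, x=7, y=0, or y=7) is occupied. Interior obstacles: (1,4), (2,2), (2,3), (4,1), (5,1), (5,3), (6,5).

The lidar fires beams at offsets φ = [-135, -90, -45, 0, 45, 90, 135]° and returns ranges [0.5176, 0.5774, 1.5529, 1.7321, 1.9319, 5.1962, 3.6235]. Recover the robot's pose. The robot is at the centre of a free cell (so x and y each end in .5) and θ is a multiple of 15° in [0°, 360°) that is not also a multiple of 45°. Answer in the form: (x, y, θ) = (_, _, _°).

(x, y, θ) = (2.5, 6.5, 210°)

Candidates: 29 free-cell centres × 16 headings = 464 poses. Raycast each; keep the one whose scan matches to 4 dp.
  (2.5, 5.5, 15°): beam 1 = 1.0000 ≠ 0.5176 ✗
  (1.5, 3.5, 120°): beam 3 = 0.5176 ≠ 1.5529 ✗
  (3.5, 6.5, 120°): beam 1 = 2.5882 ≠ 0.5176 ✗
  (3.5, 4.5, 30°): beam 1 = 1.9319 ≠ 0.5176 ✗
  …
  (2.5, 6.5, 210°): r_1=0.5176, r_2=0.5774, r_3=1.5529, r_4=1.7321, r_5=1.9319, r_6=5.1962, r_7=3.6235 — all match ✓
No second candidate reproduces the full scan.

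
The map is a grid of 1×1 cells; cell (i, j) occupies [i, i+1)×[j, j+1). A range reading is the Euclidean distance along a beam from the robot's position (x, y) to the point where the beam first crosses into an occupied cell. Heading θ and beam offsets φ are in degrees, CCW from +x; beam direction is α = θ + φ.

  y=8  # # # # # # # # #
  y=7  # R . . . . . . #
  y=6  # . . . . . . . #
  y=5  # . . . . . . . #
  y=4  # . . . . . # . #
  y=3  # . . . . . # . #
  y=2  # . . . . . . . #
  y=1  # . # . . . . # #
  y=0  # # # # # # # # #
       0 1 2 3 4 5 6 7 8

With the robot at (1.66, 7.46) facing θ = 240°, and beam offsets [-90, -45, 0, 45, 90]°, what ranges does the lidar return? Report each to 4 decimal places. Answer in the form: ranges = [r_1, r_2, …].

ranges = [0.7621, 0.6833, 1.3200, 6.6879, 5.0114]

beam 1: φ=-90°, α=150°
  dir = (cos 150°, sin 150°) = (-0.8660, 0.5000); from cell (1,7)
  next x-line at t=0.7621, next y-line at t=1.0800; Δt_x=1.1547, Δt_y=2.0000
    x: enter (0,7) at t=0.7621 ← occupied
  → r_1 = 0.7621
beam 2: φ=-45°, α=195°
  dir = (cos 195°, sin 195°) = (-0.9659, -0.2588); from cell (1,7)
  next x-line at t=0.6833, next y-line at t=1.7773; Δt_x=1.0353, Δt_y=3.8637
    x: enter (0,7) at t=0.6833 ← occupied
  → r_2 = 0.6833
beam 3: φ=0°, α=240°
  dir = (cos 240°, sin 240°) = (-0.5000, -0.8660); from cell (1,7)
  next x-line at t=1.3200, next y-line at t=0.5312; Δt_x=2.0000, Δt_y=1.1547
    y: enter (1,6) at t=0.5312
    x: enter (0,6) at t=1.3200 ← occupied
  → r_3 = 1.3200
beam 4: φ=45°, α=285°
  dir = (cos 285°, sin 285°) = (0.2588, -0.9659); from cell (1,7)
  next x-line at t=1.3137, next y-line at t=0.4762; Δt_x=3.8637, Δt_y=1.0353
    y: enter (1,6) at t=0.4762
    x: enter (2,6) at t=1.3137
    y: enter (2,5) at t=1.5115
    y: enter (2,4) at t=2.5468
    y: enter (2,3) at t=3.5821
    y: enter (2,2) at t=4.6173
    x: enter (3,2) at t=5.1774
    y: enter (3,1) at t=5.6526
    y: enter (3,0) at t=6.6879 ← occupied
  → r_4 = 6.6879
beam 5: φ=90°, α=330°
  dir = (cos 330°, sin 330°) = (0.8660, -0.5000); from cell (1,7)
  next x-line at t=0.3926, next y-line at t=0.9200; Δt_x=1.1547, Δt_y=2.0000
    x: enter (2,7) at t=0.3926
    y: enter (2,6) at t=0.9200
    x: enter (3,6) at t=1.5473
    x: enter (4,6) at t=2.7020
    y: enter (4,5) at t=2.9200
    x: enter (5,5) at t=3.8567
    y: enter (5,4) at t=4.9200
    x: enter (6,4) at t=5.0114 ← occupied
  → r_5 = 5.0114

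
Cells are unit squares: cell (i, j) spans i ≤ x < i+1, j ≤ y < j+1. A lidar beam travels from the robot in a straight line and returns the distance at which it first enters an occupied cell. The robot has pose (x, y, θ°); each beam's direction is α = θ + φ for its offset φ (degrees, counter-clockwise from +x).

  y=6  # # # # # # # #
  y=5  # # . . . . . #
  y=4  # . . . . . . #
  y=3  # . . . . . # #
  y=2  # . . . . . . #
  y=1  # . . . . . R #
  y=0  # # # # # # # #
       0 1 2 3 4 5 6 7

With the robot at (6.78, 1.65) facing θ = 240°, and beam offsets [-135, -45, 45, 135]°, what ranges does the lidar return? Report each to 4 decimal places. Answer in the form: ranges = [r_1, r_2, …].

beam 1: φ=-135°, α=105°
  direction (-0.2588, 0.9659); cell (6,1); t to first gridline: x 3.0137, y 0.3623 (then +3.8637 / +1.0353)
    (6,2) via y @ 0.3623
    (6,3) via y @ 1.3976  # hit
  → r_1 = 1.3976
beam 2: φ=-45°, α=195°
  direction (-0.9659, -0.2588); cell (6,1); t to first gridline: x 0.8075, y 2.5114 (then +1.0353 / +3.8637)
    (5,1) via x @ 0.8075
    (4,1) via x @ 1.8428
    (4,0) via y @ 2.5114  # hit
  → r_2 = 2.5114
beam 3: φ=45°, α=285°
  direction (0.2588, -0.9659); cell (6,1); t to first gridline: x 0.8500, y 0.6729 (then +3.8637 / +1.0353)
    (6,0) via y @ 0.6729  # hit
  → r_3 = 0.6729
beam 4: φ=135°, α=15°
  direction (0.9659, 0.2588); cell (6,1); t to first gridline: x 0.2278, y 1.3523 (then +1.0353 / +3.8637)
    (7,1) via x @ 0.2278  # hit
  → r_4 = 0.2278

ranges = [1.3976, 2.5114, 0.6729, 0.2278]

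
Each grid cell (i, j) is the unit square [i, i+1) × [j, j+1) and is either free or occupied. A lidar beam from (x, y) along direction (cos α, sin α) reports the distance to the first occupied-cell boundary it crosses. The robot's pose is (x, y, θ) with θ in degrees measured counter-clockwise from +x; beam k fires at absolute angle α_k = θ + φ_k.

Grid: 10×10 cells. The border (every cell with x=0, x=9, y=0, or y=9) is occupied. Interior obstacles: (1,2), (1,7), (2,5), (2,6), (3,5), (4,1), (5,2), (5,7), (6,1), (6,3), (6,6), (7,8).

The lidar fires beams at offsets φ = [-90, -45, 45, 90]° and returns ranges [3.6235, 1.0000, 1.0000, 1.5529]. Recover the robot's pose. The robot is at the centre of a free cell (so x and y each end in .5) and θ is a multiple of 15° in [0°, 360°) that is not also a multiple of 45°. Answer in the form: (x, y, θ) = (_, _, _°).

Enumerate (i+0.5, j+0.5, θ) over the 52 free cells and 16 admissible headings. For each, cast all 4 beams and compare to the given ranges.
  (8.5, 4.5, 60°): beam 1 = 0.5774 ≠ 3.6235 ✗
  (7.5, 4.5, 285°): beam 1 = 5.7956 ≠ 3.6235 ✗
  (4.5, 4.5, 300°): beam 1 = 3.0000 ≠ 3.6235 ✗
  …
  (7.5, 2.5, 195°): r_1=3.6235, r_2=1.0000, r_3=1.0000, r_4=1.5529 — all match ✓
No second candidate reproduces the full scan.

(x, y, θ) = (7.5, 2.5, 195°)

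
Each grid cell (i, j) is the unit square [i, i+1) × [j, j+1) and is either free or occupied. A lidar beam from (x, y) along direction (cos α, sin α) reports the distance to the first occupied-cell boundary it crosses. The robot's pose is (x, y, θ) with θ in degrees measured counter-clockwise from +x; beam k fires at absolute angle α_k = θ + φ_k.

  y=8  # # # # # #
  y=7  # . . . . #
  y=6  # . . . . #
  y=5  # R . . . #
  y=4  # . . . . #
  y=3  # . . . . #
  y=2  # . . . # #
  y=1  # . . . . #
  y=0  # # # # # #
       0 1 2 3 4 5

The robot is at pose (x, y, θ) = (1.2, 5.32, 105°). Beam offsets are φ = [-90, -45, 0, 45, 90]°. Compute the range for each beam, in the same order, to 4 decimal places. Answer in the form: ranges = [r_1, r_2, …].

ranges = [3.9340, 3.0946, 0.7727, 0.2309, 0.2071]

beam 1: φ=-90°, α=15°
  cosα=0.9659 sinα=0.2588 | (1,5) | tMaxX 0.8282 tMaxY 2.6273 | tΔX 1.0353 tΔY 3.8637
    t=0.8282 [x] (2,5)
    t=1.8635 [x] (3,5)
    t=2.6273 [y] (3,6)
    t=2.8988 [x] (4,6)
    t=3.9340 [x] (5,6) — stop
  → r_1 = 3.9340
beam 2: φ=-45°, α=60°
  cosα=0.5000 sinα=0.8660 | (1,5) | tMaxX 1.6000 tMaxY 0.7852 | tΔX 2.0000 tΔY 1.1547
    t=0.7852 [y] (1,6)
    t=1.6000 [x] (2,6)
    t=1.9399 [y] (2,7)
    t=3.0946 [y] (2,8) — stop
  → r_2 = 3.0946
beam 3: φ=0°, α=105°
  cosα=-0.2588 sinα=0.9659 | (1,5) | tMaxX 0.7727 tMaxY 0.7040 | tΔX 3.8637 tΔY 1.0353
    t=0.7040 [y] (1,6)
    t=0.7727 [x] (0,6) — stop
  → r_3 = 0.7727
beam 4: φ=45°, α=150°
  cosα=-0.8660 sinα=0.5000 | (1,5) | tMaxX 0.2309 tMaxY 1.3600 | tΔX 1.1547 tΔY 2.0000
    t=0.2309 [x] (0,5) — stop
  → r_4 = 0.2309
beam 5: φ=90°, α=195°
  cosα=-0.9659 sinα=-0.2588 | (1,5) | tMaxX 0.2071 tMaxY 1.2364 | tΔX 1.0353 tΔY 3.8637
    t=0.2071 [x] (0,5) — stop
  → r_5 = 0.2071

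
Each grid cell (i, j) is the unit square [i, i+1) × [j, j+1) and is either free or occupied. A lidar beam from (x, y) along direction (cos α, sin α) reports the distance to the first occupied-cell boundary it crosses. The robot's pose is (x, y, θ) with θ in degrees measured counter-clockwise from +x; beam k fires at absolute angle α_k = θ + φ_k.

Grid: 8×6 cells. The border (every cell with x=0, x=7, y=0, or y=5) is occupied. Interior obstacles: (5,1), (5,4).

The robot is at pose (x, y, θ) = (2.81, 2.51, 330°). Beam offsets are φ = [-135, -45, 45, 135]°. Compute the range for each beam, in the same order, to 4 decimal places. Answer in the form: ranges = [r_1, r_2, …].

beam 1: φ=-135°, α=195°
  direction (-0.9659, -0.2588); cell (2,2); t to first gridline: x 0.8386, y 1.9705 (then +1.0353 / +3.8637)
    (1,2) via x @ 0.8386
    (0,2) via x @ 1.8738  # hit
  → r_1 = 1.8738
beam 2: φ=-45°, α=285°
  direction (0.2588, -0.9659); cell (2,2); t to first gridline: x 0.7341, y 0.5280 (then +3.8637 / +1.0353)
    (2,1) via y @ 0.5280
    (3,1) via x @ 0.7341
    (3,0) via y @ 1.5633  # hit
  → r_2 = 1.5633
beam 3: φ=45°, α=15°
  direction (0.9659, 0.2588); cell (2,2); t to first gridline: x 0.1967, y 1.8932 (then +1.0353 / +3.8637)
    (3,2) via x @ 0.1967
    (4,2) via x @ 1.2320
    (4,3) via y @ 1.8932
    (5,3) via x @ 2.2673
    (6,3) via x @ 3.3025
    (7,3) via x @ 4.3378  # hit
  → r_3 = 4.3378
beam 4: φ=135°, α=105°
  direction (-0.2588, 0.9659); cell (2,2); t to first gridline: x 3.1296, y 0.5073 (then +3.8637 / +1.0353)
    (2,3) via y @ 0.5073
    (2,4) via y @ 1.5426
    (2,5) via y @ 2.5778  # hit
  → r_4 = 2.5778

ranges = [1.8738, 1.5633, 4.3378, 2.5778]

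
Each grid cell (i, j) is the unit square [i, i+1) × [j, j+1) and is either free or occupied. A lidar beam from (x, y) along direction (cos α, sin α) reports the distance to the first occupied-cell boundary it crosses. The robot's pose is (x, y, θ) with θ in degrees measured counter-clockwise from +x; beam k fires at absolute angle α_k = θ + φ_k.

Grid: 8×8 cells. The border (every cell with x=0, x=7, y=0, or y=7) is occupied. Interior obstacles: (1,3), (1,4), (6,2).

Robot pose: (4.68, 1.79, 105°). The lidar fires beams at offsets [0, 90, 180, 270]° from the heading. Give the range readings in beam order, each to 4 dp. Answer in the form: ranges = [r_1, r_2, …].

ranges = [5.3938, 3.0523, 0.8179, 1.3666]

beam 1: φ=0°, α=105°
  dir = (cos 105°, sin 105°) = (-0.2588, 0.9659); from cell (4,1)
  next x-line at t=2.6273, next y-line at t=0.2174; Δt_x=3.8637, Δt_y=1.0353
    y: enter (4,2) at t=0.2174
    y: enter (4,3) at t=1.2527
    y: enter (4,4) at t=2.2880
    x: enter (3,4) at t=2.6273
    y: enter (3,5) at t=3.3232
    y: enter (3,6) at t=4.3585
    y: enter (3,7) at t=5.3938 ← occupied
  → r_1 = 5.3938
beam 2: φ=90°, α=195°
  dir = (cos 195°, sin 195°) = (-0.9659, -0.2588); from cell (4,1)
  next x-line at t=0.7040, next y-line at t=3.0523; Δt_x=1.0353, Δt_y=3.8637
    x: enter (3,1) at t=0.7040
    x: enter (2,1) at t=1.7393
    x: enter (1,1) at t=2.7745
    y: enter (1,0) at t=3.0523 ← occupied
  → r_2 = 3.0523
beam 3: φ=180°, α=285°
  dir = (cos 285°, sin 285°) = (0.2588, -0.9659); from cell (4,1)
  next x-line at t=1.2364, next y-line at t=0.8179; Δt_x=3.8637, Δt_y=1.0353
    y: enter (4,0) at t=0.8179 ← occupied
  → r_3 = 0.8179
beam 4: φ=270°, α=15°
  dir = (cos 15°, sin 15°) = (0.9659, 0.2588); from cell (4,1)
  next x-line at t=0.3313, next y-line at t=0.8114; Δt_x=1.0353, Δt_y=3.8637
    x: enter (5,1) at t=0.3313
    y: enter (5,2) at t=0.8114
    x: enter (6,2) at t=1.3666 ← occupied
  → r_4 = 1.3666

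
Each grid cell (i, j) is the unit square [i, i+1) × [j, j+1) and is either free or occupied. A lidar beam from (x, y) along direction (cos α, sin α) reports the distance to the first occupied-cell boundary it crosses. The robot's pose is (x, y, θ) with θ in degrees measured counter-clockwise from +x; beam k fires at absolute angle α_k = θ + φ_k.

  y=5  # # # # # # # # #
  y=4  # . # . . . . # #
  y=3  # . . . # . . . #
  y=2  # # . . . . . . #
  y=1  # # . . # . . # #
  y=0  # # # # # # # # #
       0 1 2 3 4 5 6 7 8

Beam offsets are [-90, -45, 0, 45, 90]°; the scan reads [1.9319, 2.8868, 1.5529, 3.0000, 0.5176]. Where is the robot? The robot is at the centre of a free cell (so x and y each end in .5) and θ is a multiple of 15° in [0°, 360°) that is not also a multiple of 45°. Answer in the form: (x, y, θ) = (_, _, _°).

Candidates: 21 free-cell centres × 16 headings = 336 poses. Raycast each; keep the one whose scan matches to 4 dp.
  (2.5, 1.5, 240°): beam 1 = 0.5774 ≠ 1.9319 ✗
  (2.5, 1.5, 165°): beam 1 = 3.6235 ≠ 1.9319 ✗
  (1.5, 4.5, 210°): beam 1 = 0.5774 ≠ 1.9319 ✗
  (3.5, 3.5, 285°): beam 3 = 1.9319 ≠ 1.5529 ✗
  …
  (2.5, 3.5, 345°): r_1=1.9319, r_2=2.8868, r_3=1.5529, r_4=3.0000, r_5=0.5176 — all match ✓
No second candidate reproduces the full scan.

(x, y, θ) = (2.5, 3.5, 345°)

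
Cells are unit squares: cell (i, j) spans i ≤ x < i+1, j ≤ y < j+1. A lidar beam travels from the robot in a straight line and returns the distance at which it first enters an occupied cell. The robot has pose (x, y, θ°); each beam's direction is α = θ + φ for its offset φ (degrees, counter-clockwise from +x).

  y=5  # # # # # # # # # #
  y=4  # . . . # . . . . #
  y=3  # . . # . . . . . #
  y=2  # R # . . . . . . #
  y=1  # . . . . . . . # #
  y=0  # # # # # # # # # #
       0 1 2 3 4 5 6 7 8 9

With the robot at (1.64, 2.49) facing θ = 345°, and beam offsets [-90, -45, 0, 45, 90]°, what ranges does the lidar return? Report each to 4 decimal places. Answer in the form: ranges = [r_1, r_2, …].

ranges = [1.5426, 1.7205, 0.3727, 0.4157, 2.5985]

beam 1: φ=-90°, α=255°
  cosα=-0.2588 sinα=-0.9659 | (1,2) | tMaxX 2.4728 tMaxY 0.5073 | tΔX 3.8637 tΔY 1.0353
    t=0.5073 [y] (1,1)
    t=1.5426 [y] (1,0) — stop
  → r_1 = 1.5426
beam 2: φ=-45°, α=300°
  cosα=0.5000 sinα=-0.8660 | (1,2) | tMaxX 0.7200 tMaxY 0.5658 | tΔX 2.0000 tΔY 1.1547
    t=0.5658 [y] (1,1)
    t=0.7200 [x] (2,1)
    t=1.7205 [y] (2,0) — stop
  → r_2 = 1.7205
beam 3: φ=0°, α=345°
  cosα=0.9659 sinα=-0.2588 | (1,2) | tMaxX 0.3727 tMaxY 1.8932 | tΔX 1.0353 tΔY 3.8637
    t=0.3727 [x] (2,2) — stop
  → r_3 = 0.3727
beam 4: φ=45°, α=30°
  cosα=0.8660 sinα=0.5000 | (1,2) | tMaxX 0.4157 tMaxY 1.0200 | tΔX 1.1547 tΔY 2.0000
    t=0.4157 [x] (2,2) — stop
  → r_4 = 0.4157
beam 5: φ=90°, α=75°
  cosα=0.2588 sinα=0.9659 | (1,2) | tMaxX 1.3909 tMaxY 0.5280 | tΔX 3.8637 tΔY 1.0353
    t=0.5280 [y] (1,3)
    t=1.3909 [x] (2,3)
    t=1.5633 [y] (2,4)
    t=2.5985 [y] (2,5) — stop
  → r_5 = 2.5985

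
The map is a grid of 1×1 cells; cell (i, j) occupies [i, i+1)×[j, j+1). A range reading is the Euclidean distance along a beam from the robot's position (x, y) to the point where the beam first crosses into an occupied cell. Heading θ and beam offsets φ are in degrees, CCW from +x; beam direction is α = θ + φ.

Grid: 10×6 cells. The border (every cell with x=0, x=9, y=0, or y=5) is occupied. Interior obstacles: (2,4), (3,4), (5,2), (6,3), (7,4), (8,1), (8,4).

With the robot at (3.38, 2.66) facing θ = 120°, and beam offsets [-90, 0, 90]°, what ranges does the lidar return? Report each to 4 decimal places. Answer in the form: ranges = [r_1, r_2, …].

beam 1: φ=-90°, α=30°
  cosα=0.8660 sinα=0.5000 | (3,2) | tMaxX 0.7159 tMaxY 0.6800 | tΔX 1.1547 tΔY 2.0000
    t=0.6800 [y] (3,3)
    t=0.7159 [x] (4,3)
    t=1.8706 [x] (5,3)
    t=2.6800 [y] (5,4)
    t=3.0253 [x] (6,4)
    t=4.1800 [x] (7,4) — stop
  → r_1 = 4.1800
beam 2: φ=0°, α=120°
  cosα=-0.5000 sinα=0.8660 | (3,2) | tMaxX 0.7600 tMaxY 0.3926 | tΔX 2.0000 tΔY 1.1547
    t=0.3926 [y] (3,3)
    t=0.7600 [x] (2,3)
    t=1.5473 [y] (2,4) — stop
  → r_2 = 1.5473
beam 3: φ=90°, α=210°
  cosα=-0.8660 sinα=-0.5000 | (3,2) | tMaxX 0.4388 tMaxY 1.3200 | tΔX 1.1547 tΔY 2.0000
    t=0.4388 [x] (2,2)
    t=1.3200 [y] (2,1)
    t=1.5935 [x] (1,1)
    t=2.7482 [x] (0,1) — stop
  → r_3 = 2.7482

ranges = [4.1800, 1.5473, 2.7482]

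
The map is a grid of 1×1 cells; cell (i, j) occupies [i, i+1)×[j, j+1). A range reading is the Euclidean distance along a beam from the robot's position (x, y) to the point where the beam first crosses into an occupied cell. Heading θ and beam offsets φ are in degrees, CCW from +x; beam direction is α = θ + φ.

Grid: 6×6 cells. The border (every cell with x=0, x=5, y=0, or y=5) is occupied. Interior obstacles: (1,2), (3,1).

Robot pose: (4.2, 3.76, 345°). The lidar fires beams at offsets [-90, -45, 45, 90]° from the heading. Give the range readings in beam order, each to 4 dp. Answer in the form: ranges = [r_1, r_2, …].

ranges = [1.8221, 1.6000, 0.9238, 1.2837]

beam 1: φ=-90°, α=255°
  dir = (cos 255°, sin 255°) = (-0.2588, -0.9659); from cell (4,3)
  next x-line at t=0.7727, next y-line at t=0.7868; Δt_x=3.8637, Δt_y=1.0353
    x: enter (3,3) at t=0.7727
    y: enter (3,2) at t=0.7868
    y: enter (3,1) at t=1.8221 ← occupied
  → r_1 = 1.8221
beam 2: φ=-45°, α=300°
  dir = (cos 300°, sin 300°) = (0.5000, -0.8660); from cell (4,3)
  next x-line at t=1.6000, next y-line at t=0.8776; Δt_x=2.0000, Δt_y=1.1547
    y: enter (4,2) at t=0.8776
    x: enter (5,2) at t=1.6000 ← occupied
  → r_2 = 1.6000
beam 3: φ=45°, α=30°
  dir = (cos 30°, sin 30°) = (0.8660, 0.5000); from cell (4,3)
  next x-line at t=0.9238, next y-line at t=0.4800; Δt_x=1.1547, Δt_y=2.0000
    y: enter (4,4) at t=0.4800
    x: enter (5,4) at t=0.9238 ← occupied
  → r_3 = 0.9238
beam 4: φ=90°, α=75°
  dir = (cos 75°, sin 75°) = (0.2588, 0.9659); from cell (4,3)
  next x-line at t=3.0910, next y-line at t=0.2485; Δt_x=3.8637, Δt_y=1.0353
    y: enter (4,4) at t=0.2485
    y: enter (4,5) at t=1.2837 ← occupied
  → r_4 = 1.2837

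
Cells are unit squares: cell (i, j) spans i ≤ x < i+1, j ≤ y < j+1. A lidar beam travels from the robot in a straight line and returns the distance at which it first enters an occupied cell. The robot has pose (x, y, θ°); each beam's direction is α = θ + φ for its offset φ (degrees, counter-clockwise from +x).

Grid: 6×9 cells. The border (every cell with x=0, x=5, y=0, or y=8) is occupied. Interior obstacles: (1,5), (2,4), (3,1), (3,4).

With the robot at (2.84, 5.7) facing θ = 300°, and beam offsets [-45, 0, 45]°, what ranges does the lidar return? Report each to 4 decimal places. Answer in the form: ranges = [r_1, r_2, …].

beam 1: φ=-45°, α=255°
  direction (-0.2588, -0.9659); cell (2,5); t to first gridline: x 3.2455, y 0.7247 (then +3.8637 / +1.0353)
    (2,4) via y @ 0.7247  # hit
  → r_1 = 0.7247
beam 2: φ=0°, α=300°
  direction (0.5000, -0.8660); cell (2,5); t to first gridline: x 0.3200, y 0.8083 (then +2.0000 / +1.1547)
    (3,5) via x @ 0.3200
    (3,4) via y @ 0.8083  # hit
  → r_2 = 0.8083
beam 3: φ=45°, α=345°
  direction (0.9659, -0.2588); cell (2,5); t to first gridline: x 0.1656, y 2.7046 (then +1.0353 / +3.8637)
    (3,5) via x @ 0.1656
    (4,5) via x @ 1.2009
    (5,5) via x @ 2.2362  # hit
  → r_3 = 2.2362

ranges = [0.7247, 0.8083, 2.2362]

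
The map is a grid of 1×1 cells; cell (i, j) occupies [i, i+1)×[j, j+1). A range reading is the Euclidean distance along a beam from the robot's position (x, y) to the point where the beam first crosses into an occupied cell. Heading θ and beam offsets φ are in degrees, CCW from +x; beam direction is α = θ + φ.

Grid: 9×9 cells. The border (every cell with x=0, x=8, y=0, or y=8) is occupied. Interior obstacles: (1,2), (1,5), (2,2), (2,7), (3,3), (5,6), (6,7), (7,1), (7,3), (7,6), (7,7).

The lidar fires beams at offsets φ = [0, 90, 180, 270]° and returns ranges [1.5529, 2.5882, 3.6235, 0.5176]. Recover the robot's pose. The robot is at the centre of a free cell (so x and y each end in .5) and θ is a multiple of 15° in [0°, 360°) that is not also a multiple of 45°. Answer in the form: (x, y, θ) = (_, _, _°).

Enumerate (i+0.5, j+0.5, θ) over the 38 free cells and 16 admissible headings. For each, cast all 4 beams and compare to the given ranges.
  (5.5, 1.5, 240°): beam 1 = 0.5774 ≠ 1.5529 ✗
  (2.5, 1.5, 240°): beam 1 = 0.5774 ≠ 1.5529 ✗
  (4.5, 4.5, 60°): beam 1 = 1.7321 ≠ 1.5529 ✗
  (6.5, 4.5, 75°): beam 1 = 1.9319 ≠ 1.5529 ✗
  …
  (2.5, 6.5, 195°): r_1=1.5529, r_2=2.5882, r_3=3.6235, r_4=0.5176 — all match ✓
Unique over the lattice → pose = (2.5, 6.5, 195°).

(x, y, θ) = (2.5, 6.5, 195°)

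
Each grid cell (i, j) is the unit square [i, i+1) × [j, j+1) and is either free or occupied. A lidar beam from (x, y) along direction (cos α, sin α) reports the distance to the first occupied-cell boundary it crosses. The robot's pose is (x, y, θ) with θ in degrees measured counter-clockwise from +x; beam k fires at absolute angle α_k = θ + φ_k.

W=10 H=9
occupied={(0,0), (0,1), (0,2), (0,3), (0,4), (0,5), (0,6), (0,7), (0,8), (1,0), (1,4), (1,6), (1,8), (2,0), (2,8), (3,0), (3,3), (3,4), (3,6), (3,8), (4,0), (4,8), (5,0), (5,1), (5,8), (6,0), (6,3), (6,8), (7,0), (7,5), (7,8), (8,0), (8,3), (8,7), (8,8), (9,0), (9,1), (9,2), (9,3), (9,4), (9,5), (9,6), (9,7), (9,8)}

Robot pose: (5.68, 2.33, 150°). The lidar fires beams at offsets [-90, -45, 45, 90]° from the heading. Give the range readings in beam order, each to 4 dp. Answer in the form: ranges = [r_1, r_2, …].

beam 1: φ=-90°, α=60°
  cosα=0.5000 sinα=0.8660 | (5,2) | tMaxX 0.6400 tMaxY 0.7736 | tΔX 2.0000 tΔY 1.1547
    t=0.6400 [x] (6,2)
    t=0.7736 [y] (6,3) — stop
  → r_1 = 0.7736
beam 2: φ=-45°, α=105°
  cosα=-0.2588 sinα=0.9659 | (5,2) | tMaxX 2.6273 tMaxY 0.6936 | tΔX 3.8637 tΔY 1.0353
    t=0.6936 [y] (5,3)
    t=1.7289 [y] (5,4)
    t=2.6273 [x] (4,4)
    t=2.7642 [y] (4,5)
    t=3.7995 [y] (4,6)
    t=4.8347 [y] (4,7)
    t=5.8700 [y] (4,8) — stop
  → r_2 = 5.8700
beam 3: φ=45°, α=195°
  cosα=-0.9659 sinα=-0.2588 | (5,2) | tMaxX 0.7040 tMaxY 1.2750 | tΔX 1.0353 tΔY 3.8637
    t=0.7040 [x] (4,2)
    t=1.2750 [y] (4,1)
    t=1.7393 [x] (3,1)
    t=2.7745 [x] (2,1)
    t=3.8098 [x] (1,1)
    t=4.8451 [x] (0,1) — stop
  → r_3 = 4.8451
beam 4: φ=90°, α=240°
  cosα=-0.5000 sinα=-0.8660 | (5,2) | tMaxX 1.3600 tMaxY 0.3811 | tΔX 2.0000 tΔY 1.1547
    t=0.3811 [y] (5,1) — stop
  → r_4 = 0.3811

ranges = [0.7736, 5.8700, 4.8451, 0.3811]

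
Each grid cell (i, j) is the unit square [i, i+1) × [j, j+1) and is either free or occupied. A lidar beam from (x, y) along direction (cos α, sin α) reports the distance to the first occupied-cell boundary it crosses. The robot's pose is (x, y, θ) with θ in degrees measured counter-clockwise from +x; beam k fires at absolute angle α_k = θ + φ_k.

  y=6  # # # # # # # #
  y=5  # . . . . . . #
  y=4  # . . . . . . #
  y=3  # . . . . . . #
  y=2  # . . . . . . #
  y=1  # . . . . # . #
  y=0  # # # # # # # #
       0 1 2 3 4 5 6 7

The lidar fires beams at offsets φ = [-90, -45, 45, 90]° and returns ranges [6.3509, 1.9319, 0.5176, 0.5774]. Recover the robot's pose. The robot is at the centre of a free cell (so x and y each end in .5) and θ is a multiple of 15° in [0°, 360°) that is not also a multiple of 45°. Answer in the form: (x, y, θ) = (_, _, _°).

Candidates: 29 free-cell centres × 16 headings = 464 poses. Raycast each; keep the one whose scan matches to 4 dp.
  (1.5, 1.5, 210°): beam 1 = 1.0000 ≠ 6.3509 ✗
  (4.5, 1.5, 210°): beam 1 = 5.1962 ≠ 6.3509 ✗
  (2.5, 2.5, 105°): beam 1 = 4.6587 ≠ 6.3509 ✗
  …
  (1.5, 5.5, 60°): r_1=6.3509, r_2=1.9319, r_3=0.5176, r_4=0.5774 — all match ✓
No second candidate reproduces the full scan.

(x, y, θ) = (1.5, 5.5, 60°)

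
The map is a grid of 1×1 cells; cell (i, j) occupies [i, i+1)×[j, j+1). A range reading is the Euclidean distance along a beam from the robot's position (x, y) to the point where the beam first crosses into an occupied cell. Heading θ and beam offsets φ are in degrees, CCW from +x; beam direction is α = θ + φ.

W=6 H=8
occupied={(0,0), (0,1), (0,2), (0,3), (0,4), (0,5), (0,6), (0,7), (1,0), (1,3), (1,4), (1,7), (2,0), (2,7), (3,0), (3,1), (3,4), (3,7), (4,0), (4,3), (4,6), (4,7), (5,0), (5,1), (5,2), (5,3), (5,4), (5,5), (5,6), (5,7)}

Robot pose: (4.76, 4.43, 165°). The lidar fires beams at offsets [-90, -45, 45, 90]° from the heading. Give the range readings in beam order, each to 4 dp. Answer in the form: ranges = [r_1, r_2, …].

beam 1: φ=-90°, α=75°
  direction (0.2588, 0.9659); cell (4,4); t to first gridline: x 0.9273, y 0.5901 (then +3.8637 / +1.0353)
    (4,5) via y @ 0.5901
    (5,5) via x @ 0.9273  # hit
  → r_1 = 0.9273
beam 2: φ=-45°, α=120°
  direction (-0.5000, 0.8660); cell (4,4); t to first gridline: x 1.5200, y 0.6582 (then +2.0000 / +1.1547)
    (4,5) via y @ 0.6582
    (3,5) via x @ 1.5200
    (3,6) via y @ 1.8129
    (3,7) via y @ 2.9676  # hit
  → r_2 = 2.9676
beam 3: φ=45°, α=210°
  direction (-0.8660, -0.5000); cell (4,4); t to first gridline: x 0.8776, y 0.8600 (then +1.1547 / +2.0000)
    (4,3) via y @ 0.8600  # hit
  → r_3 = 0.8600
beam 4: φ=90°, α=255°
  direction (-0.2588, -0.9659); cell (4,4); t to first gridline: x 2.9364, y 0.4452 (then +3.8637 / +1.0353)
    (4,3) via y @ 0.4452  # hit
  → r_4 = 0.4452

ranges = [0.9273, 2.9676, 0.8600, 0.4452]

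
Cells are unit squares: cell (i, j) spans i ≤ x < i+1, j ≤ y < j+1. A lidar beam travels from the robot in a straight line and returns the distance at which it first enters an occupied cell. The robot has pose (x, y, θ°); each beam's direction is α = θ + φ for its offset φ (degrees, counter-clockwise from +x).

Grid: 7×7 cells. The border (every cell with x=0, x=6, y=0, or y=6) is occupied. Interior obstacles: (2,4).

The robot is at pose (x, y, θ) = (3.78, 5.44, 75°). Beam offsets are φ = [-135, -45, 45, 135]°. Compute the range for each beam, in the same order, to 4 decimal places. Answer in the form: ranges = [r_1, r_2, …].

beam 1: φ=-135°, α=300°
  cosα=0.5000 sinα=-0.8660 | (3,5) | tMaxX 0.4400 tMaxY 0.5081 | tΔX 2.0000 tΔY 1.1547
    t=0.4400 [x] (4,5)
    t=0.5081 [y] (4,4)
    t=1.6628 [y] (4,3)
    t=2.4400 [x] (5,3)
    t=2.8175 [y] (5,2)
    t=3.9722 [y] (5,1)
    t=4.4400 [x] (6,1) — stop
  → r_1 = 4.4400
beam 2: φ=-45°, α=30°
  cosα=0.8660 sinα=0.5000 | (3,5) | tMaxX 0.2540 tMaxY 1.1200 | tΔX 1.1547 tΔY 2.0000
    t=0.2540 [x] (4,5)
    t=1.1200 [y] (4,6) — stop
  → r_2 = 1.1200
beam 3: φ=45°, α=120°
  cosα=-0.5000 sinα=0.8660 | (3,5) | tMaxX 1.5600 tMaxY 0.6466 | tΔX 2.0000 tΔY 1.1547
    t=0.6466 [y] (3,6) — stop
  → r_3 = 0.6466
beam 4: φ=135°, α=210°
  cosα=-0.8660 sinα=-0.5000 | (3,5) | tMaxX 0.9007 tMaxY 0.8800 | tΔX 1.1547 tΔY 2.0000
    t=0.8800 [y] (3,4)
    t=0.9007 [x] (2,4) — stop
  → r_4 = 0.9007

ranges = [4.4400, 1.1200, 0.6466, 0.9007]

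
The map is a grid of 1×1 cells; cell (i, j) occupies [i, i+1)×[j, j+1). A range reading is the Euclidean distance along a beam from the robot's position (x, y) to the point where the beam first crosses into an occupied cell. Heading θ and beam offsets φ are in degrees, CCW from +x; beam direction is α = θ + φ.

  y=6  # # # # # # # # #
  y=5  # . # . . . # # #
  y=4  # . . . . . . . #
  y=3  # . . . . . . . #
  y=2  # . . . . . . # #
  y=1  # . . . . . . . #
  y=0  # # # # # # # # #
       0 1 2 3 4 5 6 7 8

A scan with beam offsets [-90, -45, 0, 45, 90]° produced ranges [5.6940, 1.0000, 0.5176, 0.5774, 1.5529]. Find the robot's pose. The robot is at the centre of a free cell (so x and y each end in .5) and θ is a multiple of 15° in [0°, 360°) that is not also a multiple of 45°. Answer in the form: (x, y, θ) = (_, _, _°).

Candidates: 31 free-cell centres × 16 headings = 496 poses. Raycast each; keep the one whose scan matches to 4 dp.
  (5.5, 1.5, 120°): beam 1 = 1.7321 ≠ 5.6940 ✗
  (2.5, 4.5, 165°): beam 1 = 0.5176 ≠ 5.6940 ✗
  (7.5, 1.5, 210°): beam 1 = 0.5774 ≠ 5.6940 ✗
  (5.5, 5.5, 210°): beam 1 = 0.5774 ≠ 5.6940 ✗
  …
  (6.5, 1.5, 255°): r_1=5.6940, r_2=1.0000, r_3=0.5176, r_4=0.5774, r_5=1.5529 — all match ✓
Only this pose fits every beam.

(x, y, θ) = (6.5, 1.5, 255°)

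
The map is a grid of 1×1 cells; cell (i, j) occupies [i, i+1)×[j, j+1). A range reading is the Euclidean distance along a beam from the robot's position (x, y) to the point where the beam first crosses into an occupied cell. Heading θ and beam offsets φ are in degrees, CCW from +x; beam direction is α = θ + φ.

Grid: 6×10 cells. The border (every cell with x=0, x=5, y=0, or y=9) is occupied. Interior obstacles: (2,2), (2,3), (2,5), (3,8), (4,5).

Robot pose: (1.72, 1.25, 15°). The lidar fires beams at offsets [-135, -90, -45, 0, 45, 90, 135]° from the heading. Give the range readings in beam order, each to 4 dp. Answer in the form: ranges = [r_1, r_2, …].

beam 1: φ=-135°, α=240°
  d=(-0.5000,-0.8660)  start (1,1)  tX=1.4400 tY=0.2887  stride 1/|dx|=2.0000 1/|dy|=1.1547
    cross y-line → (1,0), t=0.2887 (wall)
  → r_1 = 0.2887
beam 2: φ=-90°, α=285°
  d=(0.2588,-0.9659)  start (1,1)  tX=1.0818 tY=0.2588  stride 1/|dx|=3.8637 1/|dy|=1.0353
    cross y-line → (1,0), t=0.2588 (wall)
  → r_2 = 0.2588
beam 3: φ=-45°, α=330°
  d=(0.8660,-0.5000)  start (1,1)  tX=0.3233 tY=0.5000  stride 1/|dx|=1.1547 1/|dy|=2.0000
    cross x-line → (2,1), t=0.3233
    cross y-line → (2,0), t=0.5000 (wall)
  → r_3 = 0.5000
beam 4: φ=0°, α=15°
  d=(0.9659,0.2588)  start (1,1)  tX=0.2899 tY=2.8978  stride 1/|dx|=1.0353 1/|dy|=3.8637
    cross x-line → (2,1), t=0.2899
    cross x-line → (3,1), t=1.3252
    cross x-line → (4,1), t=2.3604
    cross y-line → (4,2), t=2.8978
    cross x-line → (5,2), t=3.3957 (wall)
  → r_4 = 3.3957
beam 5: φ=45°, α=60°
  d=(0.5000,0.8660)  start (1,1)  tX=0.5600 tY=0.8660  stride 1/|dx|=2.0000 1/|dy|=1.1547
    cross x-line → (2,1), t=0.5600
    cross y-line → (2,2), t=0.8660 (wall)
  → r_5 = 0.8660
beam 6: φ=90°, α=105°
  d=(-0.2588,0.9659)  start (1,1)  tX=2.7819 tY=0.7765  stride 1/|dx|=3.8637 1/|dy|=1.0353
    cross y-line → (1,2), t=0.7765
    cross y-line → (1,3), t=1.8117
    cross x-line → (0,3), t=2.7819 (wall)
  → r_6 = 2.7819
beam 7: φ=135°, α=150°
  d=(-0.8660,0.5000)  start (1,1)  tX=0.8314 tY=1.5000  stride 1/|dx|=1.1547 1/|dy|=2.0000
    cross x-line → (0,1), t=0.8314 (wall)
  → r_7 = 0.8314

ranges = [0.2887, 0.2588, 0.5000, 3.3957, 0.8660, 2.7819, 0.8314]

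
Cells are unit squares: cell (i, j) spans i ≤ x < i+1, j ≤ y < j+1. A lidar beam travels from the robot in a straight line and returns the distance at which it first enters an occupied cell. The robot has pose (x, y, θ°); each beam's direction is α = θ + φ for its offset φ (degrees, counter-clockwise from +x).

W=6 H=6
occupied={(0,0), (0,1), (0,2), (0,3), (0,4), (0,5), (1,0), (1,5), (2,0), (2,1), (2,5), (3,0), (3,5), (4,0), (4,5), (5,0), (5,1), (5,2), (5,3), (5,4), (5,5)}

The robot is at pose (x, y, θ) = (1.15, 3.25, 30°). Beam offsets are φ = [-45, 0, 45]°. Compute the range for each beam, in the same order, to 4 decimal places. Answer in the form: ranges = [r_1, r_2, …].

beam 1: φ=-45°, α=345°
  cosα=0.9659 sinα=-0.2588 | (1,3) | tMaxX 0.8800 tMaxY 0.9659 | tΔX 1.0353 tΔY 3.8637
    t=0.8800 [x] (2,3)
    t=0.9659 [y] (2,2)
    t=1.9153 [x] (3,2)
    t=2.9505 [x] (4,2)
    t=3.9858 [x] (5,2) — stop
  → r_1 = 3.9858
beam 2: φ=0°, α=30°
  cosα=0.8660 sinα=0.5000 | (1,3) | tMaxX 0.9815 tMaxY 1.5000 | tΔX 1.1547 tΔY 2.0000
    t=0.9815 [x] (2,3)
    t=1.5000 [y] (2,4)
    t=2.1362 [x] (3,4)
    t=3.2909 [x] (4,4)
    t=3.5000 [y] (4,5) — stop
  → r_2 = 3.5000
beam 3: φ=45°, α=75°
  cosα=0.2588 sinα=0.9659 | (1,3) | tMaxX 3.2841 tMaxY 0.7765 | tΔX 3.8637 tΔY 1.0353
    t=0.7765 [y] (1,4)
    t=1.8117 [y] (1,5) — stop
  → r_3 = 1.8117

ranges = [3.9858, 3.5000, 1.8117]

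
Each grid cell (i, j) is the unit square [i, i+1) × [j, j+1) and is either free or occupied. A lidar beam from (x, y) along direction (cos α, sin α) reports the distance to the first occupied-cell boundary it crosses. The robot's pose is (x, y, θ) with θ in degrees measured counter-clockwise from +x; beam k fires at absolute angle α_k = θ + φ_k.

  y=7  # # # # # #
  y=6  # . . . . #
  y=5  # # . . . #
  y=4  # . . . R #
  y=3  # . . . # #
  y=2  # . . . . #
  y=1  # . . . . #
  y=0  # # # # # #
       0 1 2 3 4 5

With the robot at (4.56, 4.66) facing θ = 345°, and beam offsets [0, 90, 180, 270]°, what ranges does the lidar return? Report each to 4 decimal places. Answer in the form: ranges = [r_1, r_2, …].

beam 1: φ=0°, α=345°
  dir = (cos 345°, sin 345°) = (0.9659, -0.2588); from cell (4,4)
  next x-line at t=0.4555, next y-line at t=2.5500; Δt_x=1.0353, Δt_y=3.8637
    x: enter (5,4) at t=0.4555 ← occupied
  → r_1 = 0.4555
beam 2: φ=90°, α=75°
  dir = (cos 75°, sin 75°) = (0.2588, 0.9659); from cell (4,4)
  next x-line at t=1.7000, next y-line at t=0.3520; Δt_x=3.8637, Δt_y=1.0353
    y: enter (4,5) at t=0.3520
    y: enter (4,6) at t=1.3873
    x: enter (5,6) at t=1.7000 ← occupied
  → r_2 = 1.7000
beam 3: φ=180°, α=165°
  dir = (cos 165°, sin 165°) = (-0.9659, 0.2588); from cell (4,4)
  next x-line at t=0.5798, next y-line at t=1.3137; Δt_x=1.0353, Δt_y=3.8637
    x: enter (3,4) at t=0.5798
    y: enter (3,5) at t=1.3137
    x: enter (2,5) at t=1.6150
    x: enter (1,5) at t=2.6503 ← occupied
  → r_3 = 2.6503
beam 4: φ=270°, α=255°
  dir = (cos 255°, sin 255°) = (-0.2588, -0.9659); from cell (4,4)
  next x-line at t=2.1637, next y-line at t=0.6833; Δt_x=3.8637, Δt_y=1.0353
    y: enter (4,3) at t=0.6833 ← occupied
  → r_4 = 0.6833

ranges = [0.4555, 1.7000, 2.6503, 0.6833]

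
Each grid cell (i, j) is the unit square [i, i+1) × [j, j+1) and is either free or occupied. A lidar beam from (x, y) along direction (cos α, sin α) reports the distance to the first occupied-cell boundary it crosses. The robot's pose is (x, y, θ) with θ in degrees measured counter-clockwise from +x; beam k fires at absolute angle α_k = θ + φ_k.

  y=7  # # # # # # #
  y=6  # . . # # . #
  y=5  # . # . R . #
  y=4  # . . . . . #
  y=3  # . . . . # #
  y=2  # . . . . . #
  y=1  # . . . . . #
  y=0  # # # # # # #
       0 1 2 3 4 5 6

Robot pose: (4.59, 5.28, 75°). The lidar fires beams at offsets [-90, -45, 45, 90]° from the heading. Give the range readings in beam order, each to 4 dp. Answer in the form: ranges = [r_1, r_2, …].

ranges = [1.4597, 1.6281, 0.8314, 1.6461]

beam 1: φ=-90°, α=345°
  cosα=0.9659 sinα=-0.2588 | (4,5) | tMaxX 0.4245 tMaxY 1.0818 | tΔX 1.0353 tΔY 3.8637
    t=0.4245 [x] (5,5)
    t=1.0818 [y] (5,4)
    t=1.4597 [x] (6,4) — stop
  → r_1 = 1.4597
beam 2: φ=-45°, α=30°
  cosα=0.8660 sinα=0.5000 | (4,5) | tMaxX 0.4734 tMaxY 1.4400 | tΔX 1.1547 tΔY 2.0000
    t=0.4734 [x] (5,5)
    t=1.4400 [y] (5,6)
    t=1.6281 [x] (6,6) — stop
  → r_2 = 1.6281
beam 3: φ=45°, α=120°
  cosα=-0.5000 sinα=0.8660 | (4,5) | tMaxX 1.1800 tMaxY 0.8314 | tΔX 2.0000 tΔY 1.1547
    t=0.8314 [y] (4,6) — stop
  → r_3 = 0.8314
beam 4: φ=90°, α=165°
  cosα=-0.9659 sinα=0.2588 | (4,5) | tMaxX 0.6108 tMaxY 2.7819 | tΔX 1.0353 tΔY 3.8637
    t=0.6108 [x] (3,5)
    t=1.6461 [x] (2,5) — stop
  → r_4 = 1.6461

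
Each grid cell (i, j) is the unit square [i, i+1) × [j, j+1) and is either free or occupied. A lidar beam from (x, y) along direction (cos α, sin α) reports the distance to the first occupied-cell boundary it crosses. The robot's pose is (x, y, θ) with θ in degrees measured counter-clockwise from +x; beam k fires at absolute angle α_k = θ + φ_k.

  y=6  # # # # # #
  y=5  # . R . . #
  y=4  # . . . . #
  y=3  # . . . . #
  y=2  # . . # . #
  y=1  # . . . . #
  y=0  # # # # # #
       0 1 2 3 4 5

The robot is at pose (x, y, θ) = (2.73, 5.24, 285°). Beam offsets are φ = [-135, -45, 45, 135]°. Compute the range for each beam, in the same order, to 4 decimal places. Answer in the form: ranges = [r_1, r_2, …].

ranges = [1.5200, 3.4600, 2.6212, 0.8776]

beam 1: φ=-135°, α=150°
  dir = (cos 150°, sin 150°) = (-0.8660, 0.5000); from cell (2,5)
  next x-line at t=0.8429, next y-line at t=1.5200; Δt_x=1.1547, Δt_y=2.0000
    x: enter (1,5) at t=0.8429
    y: enter (1,6) at t=1.5200 ← occupied
  → r_1 = 1.5200
beam 2: φ=-45°, α=240°
  dir = (cos 240°, sin 240°) = (-0.5000, -0.8660); from cell (2,5)
  next x-line at t=1.4600, next y-line at t=0.2771; Δt_x=2.0000, Δt_y=1.1547
    y: enter (2,4) at t=0.2771
    y: enter (2,3) at t=1.4318
    x: enter (1,3) at t=1.4600
    y: enter (1,2) at t=2.5865
    x: enter (0,2) at t=3.4600 ← occupied
  → r_2 = 3.4600
beam 3: φ=45°, α=330°
  dir = (cos 330°, sin 330°) = (0.8660, -0.5000); from cell (2,5)
  next x-line at t=0.3118, next y-line at t=0.4800; Δt_x=1.1547, Δt_y=2.0000
    x: enter (3,5) at t=0.3118
    y: enter (3,4) at t=0.4800
    x: enter (4,4) at t=1.4665
    y: enter (4,3) at t=2.4800
    x: enter (5,3) at t=2.6212 ← occupied
  → r_3 = 2.6212
beam 4: φ=135°, α=60°
  dir = (cos 60°, sin 60°) = (0.5000, 0.8660); from cell (2,5)
  next x-line at t=0.5400, next y-line at t=0.8776; Δt_x=2.0000, Δt_y=1.1547
    x: enter (3,5) at t=0.5400
    y: enter (3,6) at t=0.8776 ← occupied
  → r_4 = 0.8776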